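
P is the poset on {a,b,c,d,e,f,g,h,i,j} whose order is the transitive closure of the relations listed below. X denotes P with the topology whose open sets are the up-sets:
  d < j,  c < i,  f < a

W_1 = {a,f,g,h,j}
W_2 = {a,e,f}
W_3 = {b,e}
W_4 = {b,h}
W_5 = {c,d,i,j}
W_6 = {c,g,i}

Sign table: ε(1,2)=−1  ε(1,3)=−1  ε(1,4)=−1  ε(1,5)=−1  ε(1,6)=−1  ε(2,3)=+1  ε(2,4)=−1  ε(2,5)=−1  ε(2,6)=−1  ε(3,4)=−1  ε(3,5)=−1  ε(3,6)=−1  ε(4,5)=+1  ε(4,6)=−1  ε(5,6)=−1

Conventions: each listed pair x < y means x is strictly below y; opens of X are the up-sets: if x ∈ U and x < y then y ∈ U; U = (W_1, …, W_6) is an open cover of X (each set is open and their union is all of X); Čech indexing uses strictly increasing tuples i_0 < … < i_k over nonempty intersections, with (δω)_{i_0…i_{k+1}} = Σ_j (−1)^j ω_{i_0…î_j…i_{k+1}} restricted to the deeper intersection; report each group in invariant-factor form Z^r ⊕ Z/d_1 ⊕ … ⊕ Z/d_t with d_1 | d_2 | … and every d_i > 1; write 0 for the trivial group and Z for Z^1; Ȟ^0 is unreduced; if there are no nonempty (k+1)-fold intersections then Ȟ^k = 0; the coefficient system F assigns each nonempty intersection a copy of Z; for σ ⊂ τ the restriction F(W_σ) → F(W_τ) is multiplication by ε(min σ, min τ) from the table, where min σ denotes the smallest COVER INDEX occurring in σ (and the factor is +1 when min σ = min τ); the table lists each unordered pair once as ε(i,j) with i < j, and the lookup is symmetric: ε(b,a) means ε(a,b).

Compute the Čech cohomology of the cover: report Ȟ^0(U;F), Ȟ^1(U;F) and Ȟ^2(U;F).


cover nerve:
  W12={a,f} W14={h} W15={j} W16={g} W23={e} W34={b} W56={c,i}
C dims 6,7; δ0: rk 6, SNF 1^5·2
Ȟ^0: (6−6)−0=0 ⇒ 0
Ȟ^1: (7−0)−6=1 plus torsion [2] ⇒ Z ⊕ Z/2
Ȟ^2: (0−0)−0=0 ⇒ 0

Ȟ^0 = 0,  Ȟ^1 = Z ⊕ Z/2,  Ȟ^2 = 0


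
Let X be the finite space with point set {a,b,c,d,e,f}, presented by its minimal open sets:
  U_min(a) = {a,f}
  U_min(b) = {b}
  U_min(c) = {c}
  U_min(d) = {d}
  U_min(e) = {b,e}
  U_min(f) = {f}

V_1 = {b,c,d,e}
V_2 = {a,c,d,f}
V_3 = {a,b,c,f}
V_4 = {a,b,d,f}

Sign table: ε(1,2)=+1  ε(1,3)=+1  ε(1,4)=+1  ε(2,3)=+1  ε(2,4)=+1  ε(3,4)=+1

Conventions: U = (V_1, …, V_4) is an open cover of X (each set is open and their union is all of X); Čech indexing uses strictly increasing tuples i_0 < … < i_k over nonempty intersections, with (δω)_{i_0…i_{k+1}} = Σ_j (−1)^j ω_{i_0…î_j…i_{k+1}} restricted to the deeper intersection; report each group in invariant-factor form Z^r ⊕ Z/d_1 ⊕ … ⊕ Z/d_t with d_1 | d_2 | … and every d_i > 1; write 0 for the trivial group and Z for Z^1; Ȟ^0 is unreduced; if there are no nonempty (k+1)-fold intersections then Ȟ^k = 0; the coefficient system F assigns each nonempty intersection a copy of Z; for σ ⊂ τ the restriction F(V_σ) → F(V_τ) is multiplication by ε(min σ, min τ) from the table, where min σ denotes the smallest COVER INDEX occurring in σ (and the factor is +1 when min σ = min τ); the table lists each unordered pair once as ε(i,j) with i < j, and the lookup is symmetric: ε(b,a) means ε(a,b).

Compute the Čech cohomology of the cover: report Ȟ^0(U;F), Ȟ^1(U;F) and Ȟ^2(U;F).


cover nerve:
  V12={c,d} V13={b,c} V14={b,d} V23={a,c,f} V24={a,d,f} V34={a,b,f}
  V123={c} V124={d} V134={b} V234={a,f}
C dims 4,6,4; δ0: rk 3, SNF 1^3; δ1: rk 3, SNF 1^3
Ȟ^0: (4−3)−0=1 ⇒ Z
Ȟ^1: (6−3)−3=0 ⇒ 0
Ȟ^2: (4−0)−3=1 ⇒ Z

Ȟ^0(U;F) ≅ Z, Ȟ^1(U;F) ≅ 0, Ȟ^2(U;F) ≅ Z


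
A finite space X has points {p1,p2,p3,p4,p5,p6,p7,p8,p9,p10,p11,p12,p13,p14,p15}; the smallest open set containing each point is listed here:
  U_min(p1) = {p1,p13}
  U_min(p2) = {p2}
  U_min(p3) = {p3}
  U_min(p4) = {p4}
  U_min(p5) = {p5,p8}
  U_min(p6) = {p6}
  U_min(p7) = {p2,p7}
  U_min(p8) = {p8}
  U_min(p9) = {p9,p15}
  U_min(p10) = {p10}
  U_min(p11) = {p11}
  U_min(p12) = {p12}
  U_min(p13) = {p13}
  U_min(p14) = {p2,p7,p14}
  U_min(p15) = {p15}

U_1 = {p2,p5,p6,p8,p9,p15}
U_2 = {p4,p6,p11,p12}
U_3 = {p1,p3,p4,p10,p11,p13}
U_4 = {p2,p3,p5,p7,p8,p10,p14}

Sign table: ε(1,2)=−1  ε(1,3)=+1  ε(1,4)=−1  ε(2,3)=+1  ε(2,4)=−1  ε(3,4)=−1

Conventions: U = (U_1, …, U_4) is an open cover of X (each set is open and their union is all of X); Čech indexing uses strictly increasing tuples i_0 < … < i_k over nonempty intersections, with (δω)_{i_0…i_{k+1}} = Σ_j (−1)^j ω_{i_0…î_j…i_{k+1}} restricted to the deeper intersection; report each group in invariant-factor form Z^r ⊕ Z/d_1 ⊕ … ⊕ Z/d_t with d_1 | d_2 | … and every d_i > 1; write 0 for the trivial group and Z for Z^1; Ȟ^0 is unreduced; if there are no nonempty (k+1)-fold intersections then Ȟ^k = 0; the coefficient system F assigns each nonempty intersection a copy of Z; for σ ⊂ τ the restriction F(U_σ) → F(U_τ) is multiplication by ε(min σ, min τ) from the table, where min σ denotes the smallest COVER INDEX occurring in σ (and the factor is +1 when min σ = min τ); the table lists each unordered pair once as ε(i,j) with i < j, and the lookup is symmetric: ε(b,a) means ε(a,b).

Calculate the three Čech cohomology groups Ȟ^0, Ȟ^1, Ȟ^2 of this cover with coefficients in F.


nerve simplices:
  U12={p6} U14={p2,p5,p8} U23={p4,p11} U34={p3,p10}
C dims 4,4; δ0: rk 4, SNF 1^3·2
degree 0: 4−4−0 = 0 → Ȟ^0 ≅ 0
degree 1: 4−0−4 = 0 plus torsion [2] → Ȟ^1 ≅ Z/2
degree 2: 0−0−0 = 0 → Ȟ^2 ≅ 0

Ȟ^0 ≅ 0,  Ȟ^1 ≅ Z/2,  Ȟ^2 ≅ 0


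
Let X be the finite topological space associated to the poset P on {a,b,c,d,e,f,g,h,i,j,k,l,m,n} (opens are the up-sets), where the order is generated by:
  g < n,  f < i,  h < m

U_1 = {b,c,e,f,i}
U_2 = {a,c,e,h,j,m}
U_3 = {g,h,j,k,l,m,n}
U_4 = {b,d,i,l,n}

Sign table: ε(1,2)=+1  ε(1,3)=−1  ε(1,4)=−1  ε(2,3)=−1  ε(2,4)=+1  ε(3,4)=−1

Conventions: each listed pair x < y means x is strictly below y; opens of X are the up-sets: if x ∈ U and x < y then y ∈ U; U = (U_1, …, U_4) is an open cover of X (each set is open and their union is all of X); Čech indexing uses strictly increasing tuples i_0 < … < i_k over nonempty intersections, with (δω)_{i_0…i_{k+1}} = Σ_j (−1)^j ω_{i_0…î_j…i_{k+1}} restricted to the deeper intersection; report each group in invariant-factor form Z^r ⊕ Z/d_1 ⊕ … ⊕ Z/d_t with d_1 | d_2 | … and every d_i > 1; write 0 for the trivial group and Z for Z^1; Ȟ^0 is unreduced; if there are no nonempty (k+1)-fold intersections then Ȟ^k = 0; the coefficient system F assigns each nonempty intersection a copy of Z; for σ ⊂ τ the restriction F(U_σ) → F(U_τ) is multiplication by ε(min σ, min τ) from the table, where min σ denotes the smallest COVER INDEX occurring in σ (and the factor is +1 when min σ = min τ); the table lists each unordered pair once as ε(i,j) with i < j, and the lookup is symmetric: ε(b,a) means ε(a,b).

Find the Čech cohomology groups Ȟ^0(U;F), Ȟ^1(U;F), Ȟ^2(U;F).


Ȟ^0 ≅ 0, Ȟ^1 ≅ Z/2, Ȟ^2 ≅ 0

nerve simplices:
  U12={c,e} U14={b,i} U23={h,j,m} U34={l,n}
C dims 4,4; δ0: rk 4, SNF 1^3·2
degree 0: 4−4−0 = 0 → Ȟ^0 ≅ 0
degree 1: 4−0−4 = 0 plus torsion [2] → Ȟ^1 ≅ Z/2
degree 2: 0−0−0 = 0 → Ȟ^2 ≅ 0


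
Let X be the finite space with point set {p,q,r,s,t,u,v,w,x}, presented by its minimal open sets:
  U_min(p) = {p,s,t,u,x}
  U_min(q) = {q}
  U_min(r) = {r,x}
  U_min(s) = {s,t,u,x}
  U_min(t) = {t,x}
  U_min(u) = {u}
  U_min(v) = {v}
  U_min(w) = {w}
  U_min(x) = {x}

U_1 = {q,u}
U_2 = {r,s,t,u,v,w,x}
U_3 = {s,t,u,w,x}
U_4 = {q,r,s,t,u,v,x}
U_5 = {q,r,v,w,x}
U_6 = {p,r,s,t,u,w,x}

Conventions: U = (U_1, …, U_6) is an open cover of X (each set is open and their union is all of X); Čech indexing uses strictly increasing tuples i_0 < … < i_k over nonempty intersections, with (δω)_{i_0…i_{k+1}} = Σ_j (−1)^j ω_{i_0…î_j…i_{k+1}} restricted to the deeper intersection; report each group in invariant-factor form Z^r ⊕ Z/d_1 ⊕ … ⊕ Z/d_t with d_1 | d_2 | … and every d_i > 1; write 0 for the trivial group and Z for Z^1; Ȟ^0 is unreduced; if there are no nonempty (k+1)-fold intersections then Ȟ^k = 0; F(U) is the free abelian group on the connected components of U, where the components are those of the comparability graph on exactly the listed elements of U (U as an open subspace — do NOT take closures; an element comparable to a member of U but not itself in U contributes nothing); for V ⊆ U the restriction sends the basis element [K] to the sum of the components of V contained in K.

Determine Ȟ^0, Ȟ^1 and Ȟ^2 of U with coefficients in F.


Ȟ^0(U;F) ≅ Z^4,  Ȟ^1(U;F) ≅ 0,  Ȟ^2(U;F) ≅ 0

nerve simplices:
  U12={u} U13={u} U14={q,u} U15={q} U16={u} U23={s,t,u,w,x} U24={r,s,t,u,v,x} U25={r,v,w,x} U26={r,s,t,u,w,x} U34={s,t,u,x} U35={w,x} U36={s,t,u,w,x} U45={q,r,v,x} U46={r,s,t,u,x} U56={r,w,x}
  U123={u} U124={u} U126={u} U134={u} U136={u} U145={q} U146={u} U234={s,t,u,x} U235={w,x} U236={s,t,u,w,x} U245={r,v,x} U246={r,s,t,u,x} U256={r,w,x} U345={x} U346={s,t,u,x} U356={w,x} U456={r,x}
  U1234={u} U1236={u} U1246={u} U1346={u} U2345={x} U2346={s,t,u,x} U2356={w,x} U2456={r,x} U3456={x}
  U12346={u} U23456={x}
components per intersection:
  U1: {q} {u}
  U2: {r,s,t,u,x} {v} {w}
  U3: {s,t,u,x} {w}
  U4: {q} {r,s,t,u,x} {v}
  U5: {q} {r,x} {v} {w}
  U6: {p,r,s,t,u,x} {w}
  U12: {u}
  U13: {u}
  U14: {q} {u}
  U15: {q}
  U16: {u}
  U23: {s,t,u,x} {w}
  U24: {r,s,t,u,x} {v}
  U25: {r,x} {v} {w}
  U26: {r,s,t,u,x} {w}
  U34: {s,t,u,x}
  U35: {w} {x}
  U36: {s,t,u,x} {w}
  U45: {q} {r,x} {v}
  U46: {r,s,t,u,x}
  U56: {r,x} {w}
  U123: {u}
  U124: {u}
  U126: {u}
  U134: {u}
  U136: {u}
  U145: {q}
  U146: {u}
  U234: {s,t,u,x}
  U235: {w} {x}
  U236: {s,t,u,x} {w}
  U245: {r,x} {v}
  U246: {r,s,t,u,x}
  U256: {r,x} {w}
  U345: {x}
  U346: {s,t,u,x}
  U356: {w} {x}
  U456: {r,x}
  U1234: {u}
  U1236: {u}
  U1246: {u}
  U1346: {u}
  U2345: {x}
  U2346: {s,t,u,x}
  U2356: {w} {x}
  U2456: {r,x}
  U3456: {x}
  U12346: {u}
  U23456: {x}
C dims 16,26,22,10; δ0: rk 12, SNF 1^12; δ1: rk 14, SNF 1^14; δ2: rk 8, SNF 1^8
degree 0: 16−12−0 = 4 → Ȟ^0 ≅ Z^4
degree 1: 26−14−12 = 0 → Ȟ^1 ≅ 0
degree 2: 22−8−14 = 0 → Ȟ^2 ≅ 0


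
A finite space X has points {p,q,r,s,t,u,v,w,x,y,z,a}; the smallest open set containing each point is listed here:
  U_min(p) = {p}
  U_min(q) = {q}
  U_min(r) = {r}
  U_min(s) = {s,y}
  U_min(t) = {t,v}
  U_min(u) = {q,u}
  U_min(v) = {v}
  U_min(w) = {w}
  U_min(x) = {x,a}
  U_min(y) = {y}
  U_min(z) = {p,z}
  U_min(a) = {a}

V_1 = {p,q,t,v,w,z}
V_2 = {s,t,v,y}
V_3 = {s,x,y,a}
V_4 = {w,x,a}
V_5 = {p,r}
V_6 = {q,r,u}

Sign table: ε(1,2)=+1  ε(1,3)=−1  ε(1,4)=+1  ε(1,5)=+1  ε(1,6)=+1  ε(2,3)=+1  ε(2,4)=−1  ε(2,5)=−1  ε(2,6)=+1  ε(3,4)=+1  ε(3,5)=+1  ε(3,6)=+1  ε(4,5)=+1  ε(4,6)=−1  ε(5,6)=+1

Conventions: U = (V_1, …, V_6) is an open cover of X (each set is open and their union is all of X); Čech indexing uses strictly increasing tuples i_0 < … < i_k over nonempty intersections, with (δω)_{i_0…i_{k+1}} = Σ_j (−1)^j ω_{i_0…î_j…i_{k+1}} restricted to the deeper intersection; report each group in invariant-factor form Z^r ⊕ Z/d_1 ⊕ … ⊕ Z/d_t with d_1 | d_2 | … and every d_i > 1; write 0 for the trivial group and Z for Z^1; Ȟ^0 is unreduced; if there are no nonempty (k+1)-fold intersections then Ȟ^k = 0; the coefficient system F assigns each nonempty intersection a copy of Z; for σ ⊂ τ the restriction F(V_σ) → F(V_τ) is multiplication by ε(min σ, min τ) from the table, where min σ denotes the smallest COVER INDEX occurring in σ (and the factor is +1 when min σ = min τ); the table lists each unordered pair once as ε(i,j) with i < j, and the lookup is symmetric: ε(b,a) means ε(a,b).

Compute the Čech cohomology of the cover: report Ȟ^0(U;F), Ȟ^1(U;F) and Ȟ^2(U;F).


nerve of the cover:
  V12={t,v} V14={w} V15={p} V16={q} V23={s,y} V34={x,a} V56={r}
C dims 6,7; δ0: rk 5, SNF 1^5
Ȟ^0 = (6 − 5) − 0 = 1, so Ȟ^0 ≅ Z
Ȟ^1 = (7 − 0) − 5 = 2, so Ȟ^1 ≅ Z^2
Ȟ^2 = (0 − 0) − 0 = 0, so Ȟ^2 ≅ 0

Ȟ^0(U;F) ≅ Z, Ȟ^1(U;F) ≅ Z^2 and Ȟ^2(U;F) ≅ 0


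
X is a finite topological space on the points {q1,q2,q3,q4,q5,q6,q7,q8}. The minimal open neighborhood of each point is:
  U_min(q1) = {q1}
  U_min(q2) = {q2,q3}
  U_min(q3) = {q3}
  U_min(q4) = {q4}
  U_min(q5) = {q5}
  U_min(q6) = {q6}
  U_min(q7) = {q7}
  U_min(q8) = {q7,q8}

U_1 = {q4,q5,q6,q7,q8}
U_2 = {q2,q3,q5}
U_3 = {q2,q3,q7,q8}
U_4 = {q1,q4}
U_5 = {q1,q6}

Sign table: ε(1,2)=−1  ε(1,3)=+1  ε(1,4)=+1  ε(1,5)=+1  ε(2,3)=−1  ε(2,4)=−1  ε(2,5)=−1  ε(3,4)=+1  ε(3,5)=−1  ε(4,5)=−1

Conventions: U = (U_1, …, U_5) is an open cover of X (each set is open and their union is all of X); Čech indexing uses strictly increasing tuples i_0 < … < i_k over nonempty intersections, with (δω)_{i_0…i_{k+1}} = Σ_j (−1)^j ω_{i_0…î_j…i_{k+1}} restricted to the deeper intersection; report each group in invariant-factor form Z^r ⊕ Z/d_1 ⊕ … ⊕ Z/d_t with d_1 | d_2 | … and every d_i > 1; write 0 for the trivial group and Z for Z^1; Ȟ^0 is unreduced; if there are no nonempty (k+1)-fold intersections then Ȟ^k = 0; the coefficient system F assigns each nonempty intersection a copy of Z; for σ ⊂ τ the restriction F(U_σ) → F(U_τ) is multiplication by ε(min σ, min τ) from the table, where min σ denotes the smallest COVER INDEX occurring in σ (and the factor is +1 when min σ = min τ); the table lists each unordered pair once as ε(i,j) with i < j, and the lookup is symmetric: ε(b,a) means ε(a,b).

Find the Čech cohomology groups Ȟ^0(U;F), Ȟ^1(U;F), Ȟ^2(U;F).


Ȟ^0(U;F) ≅ 0,  Ȟ^1(U;F) ≅ Z ⊕ Z/2,  Ȟ^2(U;F) ≅ 0

nonempty intersections:
  U12={q5} U13={q7,q8} U14={q4} U15={q6} U23={q2,q3} U45={q1}
C dims 5,6; δ0: rk 5, SNF 1^4·2
Ȟ^0: (5−5)−0=0 ⇒ 0
Ȟ^1: (6−0)−5=1 plus torsion [2] ⇒ Z ⊕ Z/2
Ȟ^2: (0−0)−0=0 ⇒ 0


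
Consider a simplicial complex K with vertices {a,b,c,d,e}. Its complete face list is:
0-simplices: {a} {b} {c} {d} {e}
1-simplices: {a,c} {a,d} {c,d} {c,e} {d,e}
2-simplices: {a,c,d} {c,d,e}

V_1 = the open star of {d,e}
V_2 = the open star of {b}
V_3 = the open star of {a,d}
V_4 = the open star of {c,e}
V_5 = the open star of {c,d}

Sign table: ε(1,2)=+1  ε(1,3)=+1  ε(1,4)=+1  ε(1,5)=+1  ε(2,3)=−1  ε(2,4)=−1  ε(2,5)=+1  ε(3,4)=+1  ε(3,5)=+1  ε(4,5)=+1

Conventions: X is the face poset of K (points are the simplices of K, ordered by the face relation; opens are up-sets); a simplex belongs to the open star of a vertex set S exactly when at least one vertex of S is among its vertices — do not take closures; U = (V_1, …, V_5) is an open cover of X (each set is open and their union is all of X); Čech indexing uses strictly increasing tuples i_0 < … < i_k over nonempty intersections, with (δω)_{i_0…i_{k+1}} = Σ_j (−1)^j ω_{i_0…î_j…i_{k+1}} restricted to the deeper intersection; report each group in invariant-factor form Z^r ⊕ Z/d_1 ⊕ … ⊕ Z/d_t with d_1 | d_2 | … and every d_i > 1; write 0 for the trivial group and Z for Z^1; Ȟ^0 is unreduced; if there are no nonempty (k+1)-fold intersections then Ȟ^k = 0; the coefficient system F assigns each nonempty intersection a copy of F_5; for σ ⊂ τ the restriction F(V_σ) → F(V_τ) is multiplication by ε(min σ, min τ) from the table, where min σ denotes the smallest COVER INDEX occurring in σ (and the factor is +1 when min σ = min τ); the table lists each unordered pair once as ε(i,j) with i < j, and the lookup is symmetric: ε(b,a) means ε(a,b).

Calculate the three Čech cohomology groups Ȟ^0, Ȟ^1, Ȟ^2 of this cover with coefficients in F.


Ȟ^0 = Z/5 ⊕ Z/5,  Ȟ^1 = 0,  Ȟ^2 = 0

cover nerve:
  V1={{d},{e},{a,d},{c,d},{c,e},{d,e},{a,c,d},{c,d,e}} V2={{b}} V3={{a},{d},{a,c},{a,d},{c,d},{d,e},{a,c,d},{c,d,e}} V4={{c},{e},{a,c},{c,d},{c,e},{d,e},{a,c,d},{c,d,e}} V5={{c},{d},{a,c},{a,d},{c,d},{c,e},{d,e},{a,c,d},{c,d,e}}
  V13={{d},{a,d},{c,d},{d,e},{a,c,d},{c,d,e}} V14={{e},{c,d},{c,e},{d,e},{a,c,d},{c,d,e}} V15={{d},{a,d},{c,d},{c,e},{d,e},{a,c,d},{c,d,e}} V34={{a,c},{c,d},{d,e},{a,c,d},{c,d,e}} V35={{d},{a,c},{a,d},{c,d},{d,e},{a,c,d},{c,d,e}} V45={{c},{a,c},{c,d},{c,e},{d,e},{a,c,d},{c,d,e}}
  V134={{c,d},{d,e},{a,c,d},{c,d,e}} V135={{d},{a,d},{c,d},{d,e},{a,c,d},{c,d,e}} V145={{c,d},{c,e},{d,e},{a,c,d},{c,d,e}} V345={{a,c},{c,d},{d,e},{a,c,d},{c,d,e}}
  V1345={{c,d},{d,e},{a,c,d},{c,d,e}}
C dims 5,6,4,1; δ0: rk_F5 3; δ1: rk_F5 3; δ2: rk_F5 1
Ȟ^0: (5−3)−0=2 ⇒ Z/5 ⊕ Z/5
Ȟ^1: (6−3)−3=0 ⇒ 0
Ȟ^2: (4−1)−3=0 ⇒ 0


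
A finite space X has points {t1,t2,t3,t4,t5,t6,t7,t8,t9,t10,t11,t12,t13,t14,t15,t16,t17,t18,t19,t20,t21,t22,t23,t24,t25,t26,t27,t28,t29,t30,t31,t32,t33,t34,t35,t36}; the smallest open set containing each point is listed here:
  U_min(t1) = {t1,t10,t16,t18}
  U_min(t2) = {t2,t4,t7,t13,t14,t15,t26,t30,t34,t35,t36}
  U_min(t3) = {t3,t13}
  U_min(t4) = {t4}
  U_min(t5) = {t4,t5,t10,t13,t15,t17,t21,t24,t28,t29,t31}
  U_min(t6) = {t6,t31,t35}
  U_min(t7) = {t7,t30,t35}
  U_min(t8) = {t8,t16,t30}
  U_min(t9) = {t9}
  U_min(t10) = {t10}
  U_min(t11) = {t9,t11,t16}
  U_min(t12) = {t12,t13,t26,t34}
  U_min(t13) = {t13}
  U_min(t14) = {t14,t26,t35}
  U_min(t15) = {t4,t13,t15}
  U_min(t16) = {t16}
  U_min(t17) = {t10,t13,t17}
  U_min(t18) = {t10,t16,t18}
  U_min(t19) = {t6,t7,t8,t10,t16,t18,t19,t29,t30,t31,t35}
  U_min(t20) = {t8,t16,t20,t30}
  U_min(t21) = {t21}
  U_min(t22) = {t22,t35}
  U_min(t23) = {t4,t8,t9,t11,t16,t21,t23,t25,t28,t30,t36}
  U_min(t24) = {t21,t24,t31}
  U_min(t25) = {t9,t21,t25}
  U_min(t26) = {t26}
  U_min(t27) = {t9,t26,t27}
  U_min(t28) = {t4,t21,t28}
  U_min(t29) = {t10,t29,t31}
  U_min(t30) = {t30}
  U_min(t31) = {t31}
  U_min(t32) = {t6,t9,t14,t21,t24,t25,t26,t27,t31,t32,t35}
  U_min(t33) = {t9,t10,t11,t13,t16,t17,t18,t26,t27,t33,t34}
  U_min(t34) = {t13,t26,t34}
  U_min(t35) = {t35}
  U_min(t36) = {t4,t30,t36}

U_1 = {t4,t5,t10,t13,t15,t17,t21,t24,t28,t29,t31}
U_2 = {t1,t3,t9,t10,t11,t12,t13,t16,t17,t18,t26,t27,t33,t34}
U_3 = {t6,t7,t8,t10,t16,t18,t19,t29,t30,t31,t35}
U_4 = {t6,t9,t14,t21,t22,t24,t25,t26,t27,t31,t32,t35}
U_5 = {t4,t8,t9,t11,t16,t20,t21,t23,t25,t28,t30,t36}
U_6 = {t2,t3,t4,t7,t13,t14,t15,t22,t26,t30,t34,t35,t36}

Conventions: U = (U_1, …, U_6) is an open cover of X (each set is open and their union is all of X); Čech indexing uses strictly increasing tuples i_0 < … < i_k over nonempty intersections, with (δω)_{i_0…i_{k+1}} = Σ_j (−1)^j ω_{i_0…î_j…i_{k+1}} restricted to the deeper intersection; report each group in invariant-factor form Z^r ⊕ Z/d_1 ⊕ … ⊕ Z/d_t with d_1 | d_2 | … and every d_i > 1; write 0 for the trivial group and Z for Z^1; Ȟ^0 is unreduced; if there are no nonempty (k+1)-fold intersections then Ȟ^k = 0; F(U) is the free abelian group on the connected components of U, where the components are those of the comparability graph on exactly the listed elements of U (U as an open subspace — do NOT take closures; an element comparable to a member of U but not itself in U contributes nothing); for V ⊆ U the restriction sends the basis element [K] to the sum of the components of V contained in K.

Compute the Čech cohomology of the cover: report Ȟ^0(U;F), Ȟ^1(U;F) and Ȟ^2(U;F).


Ȟ^0 ≅ Z, Ȟ^1 ≅ 0, Ȟ^2 ≅ Z/2

nerve of the cover:
  U12={t10,t13,t17} U13={t10,t29,t31} U14={t21,t24,t31} U15={t4,t21,t28} U16={t4,t13,t15} U23={t10,t16,t18} U24={t9,t26,t27} U25={t9,t11,t16} U26={t3,t13,t26,t34} U34={t6,t31,t35} U35={t8,t16,t30} U36={t7,t30,t35} U45={t9,t21,t25} U46={t14,t22,t26,t35} U56={t4,t30,t36}
  U123={t10} U126={t13} U134={t31} U145={t21} U156={t4} U235={t16} U245={t9} U246={t26} U346={t35} U356={t30}
components per intersection:
  U1: {t4,t5,t10,t13,t15,t17,t21,t24,t28,t29,t31}
  U2: {t1,t3,t9,t10,t11,t12,t13,t16,t17,t18,t26,t27,t33,t34}
  U3: {t6,t7,t8,t10,t16,t18,t19,t29,t30,t31,t35}
  U4: {t6,t9,t14,t21,t22,t24,t25,t26,t27,t31,t32,t35}
  U5: {t4,t8,t9,t11,t16,t20,t21,t23,t25,t28,t30,t36}
  U6: {t2,t3,t4,t7,t13,t14,t15,t22,t26,t30,t34,t35,t36}
  U12: {t10,t13,t17}
  U13: {t10,t29,t31}
  U14: {t21,t24,t31}
  U15: {t4,t21,t28}
  U16: {t4,t13,t15}
  U23: {t10,t16,t18}
  U24: {t9,t26,t27}
  U25: {t9,t11,t16}
  U26: {t3,t13,t26,t34}
  U34: {t6,t31,t35}
  U35: {t8,t16,t30}
  U36: {t7,t30,t35}
  U45: {t9,t21,t25}
  U46: {t14,t22,t26,t35}
  U56: {t4,t30,t36}
  U123: {t10}
  U126: {t13}
  U134: {t31}
  U145: {t21}
  U156: {t4}
  U235: {t16}
  U245: {t9}
  U246: {t26}
  U346: {t35}
  U356: {t30}
C dims 6,15,10; δ0: rk 5, SNF 1^5; δ1: rk 10, SNF 1^9·2
Ȟ^0 = (6 − 5) − 0 = 1, so Ȟ^0 ≅ Z
Ȟ^1 = (15 − 10) − 5 = 0, so Ȟ^1 ≅ 0
Ȟ^2 = (10 − 0) − 10 = 0 plus torsion [2], so Ȟ^2 ≅ Z/2


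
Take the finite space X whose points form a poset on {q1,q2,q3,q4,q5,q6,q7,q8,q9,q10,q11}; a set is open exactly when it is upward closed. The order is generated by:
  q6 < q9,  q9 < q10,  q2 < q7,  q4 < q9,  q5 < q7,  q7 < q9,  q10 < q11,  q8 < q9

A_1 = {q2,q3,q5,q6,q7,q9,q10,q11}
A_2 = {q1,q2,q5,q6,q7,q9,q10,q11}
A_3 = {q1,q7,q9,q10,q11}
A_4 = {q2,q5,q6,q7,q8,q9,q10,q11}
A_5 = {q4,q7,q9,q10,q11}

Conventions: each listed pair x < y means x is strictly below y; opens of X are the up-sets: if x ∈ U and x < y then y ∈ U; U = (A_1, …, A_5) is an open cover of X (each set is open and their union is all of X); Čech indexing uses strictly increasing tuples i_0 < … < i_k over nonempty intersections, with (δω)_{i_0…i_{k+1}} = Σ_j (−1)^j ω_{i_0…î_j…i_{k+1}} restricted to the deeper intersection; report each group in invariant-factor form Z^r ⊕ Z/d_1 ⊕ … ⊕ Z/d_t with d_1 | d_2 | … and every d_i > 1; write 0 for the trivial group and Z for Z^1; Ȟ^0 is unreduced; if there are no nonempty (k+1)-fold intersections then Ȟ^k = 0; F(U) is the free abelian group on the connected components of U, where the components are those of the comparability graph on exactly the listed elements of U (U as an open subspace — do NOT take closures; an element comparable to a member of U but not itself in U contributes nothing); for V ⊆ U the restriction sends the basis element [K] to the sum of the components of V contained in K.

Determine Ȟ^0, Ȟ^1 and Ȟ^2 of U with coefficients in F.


nonempty overlaps:
  A12={q2,q5,q6,q7,q9,q10,q11} A13={q7,q9,q10,q11} A14={q2,q5,q6,q7,q9,q10,q11} A15={q7,q9,q10,q11} A23={q1,q7,q9,q10,q11} A24={q2,q5,q6,q7,q9,q10,q11} A25={q7,q9,q10,q11} A34={q7,q9,q10,q11} A35={q7,q9,q10,q11} A45={q7,q9,q10,q11}
  A123={q7,q9,q10,q11} A124={q2,q5,q6,q7,q9,q10,q11} A125={q7,q9,q10,q11} A134={q7,q9,q10,q11} A135={q7,q9,q10,q11} A145={q7,q9,q10,q11} A234={q7,q9,q10,q11} A235={q7,q9,q10,q11} A245={q7,q9,q10,q11} A345={q7,q9,q10,q11}
  A1234={q7,q9,q10,q11} A1235={q7,q9,q10,q11} A1245={q7,q9,q10,q11} A1345={q7,q9,q10,q11} A2345={q7,q9,q10,q11}
  A12345={q7,q9,q10,q11}
components per intersection:
  A1: {q2,q5,q6,q7,q9,q10,q11} {q3}
  A2: {q1} {q2,q5,q6,q7,q9,q10,q11}
  A3: {q1} {q7,q9,q10,q11}
  A4: {q2,q5,q6,q7,q8,q9,q10,q11}
  A5: {q4,q7,q9,q10,q11}
  A12: {q2,q5,q6,q7,q9,q10,q11}
  A13: {q7,q9,q10,q11}
  A14: {q2,q5,q6,q7,q9,q10,q11}
  A15: {q7,q9,q10,q11}
  A23: {q1} {q7,q9,q10,q11}
  A24: {q2,q5,q6,q7,q9,q10,q11}
  A25: {q7,q9,q10,q11}
  A34: {q7,q9,q10,q11}
  A35: {q7,q9,q10,q11}
  A45: {q7,q9,q10,q11}
  A123: {q7,q9,q10,q11}
  A124: {q2,q5,q6,q7,q9,q10,q11}
  A125: {q7,q9,q10,q11}
  A134: {q7,q9,q10,q11}
  A135: {q7,q9,q10,q11}
  A145: {q7,q9,q10,q11}
  A234: {q7,q9,q10,q11}
  A235: {q7,q9,q10,q11}
  A245: {q7,q9,q10,q11}
  A345: {q7,q9,q10,q11}
  A1234: {q7,q9,q10,q11}
  A1235: {q7,q9,q10,q11}
  A1245: {q7,q9,q10,q11}
  A1345: {q7,q9,q10,q11}
  A2345: {q7,q9,q10,q11}
  A12345: {q7,q9,q10,q11}
C dims 8,11,10,5; δ0: rk 5, SNF 1^5; δ1: rk 6, SNF 1^6; δ2: rk 4, SNF 1^4
degree 0: 8−5−0 = 3 → Ȟ^0 ≅ Z^3
degree 1: 11−6−5 = 0 → Ȟ^1 ≅ 0
degree 2: 10−4−6 = 0 → Ȟ^2 ≅ 0

Ȟ^0 = Z^3,  Ȟ^1 = 0,  Ȟ^2 = 0


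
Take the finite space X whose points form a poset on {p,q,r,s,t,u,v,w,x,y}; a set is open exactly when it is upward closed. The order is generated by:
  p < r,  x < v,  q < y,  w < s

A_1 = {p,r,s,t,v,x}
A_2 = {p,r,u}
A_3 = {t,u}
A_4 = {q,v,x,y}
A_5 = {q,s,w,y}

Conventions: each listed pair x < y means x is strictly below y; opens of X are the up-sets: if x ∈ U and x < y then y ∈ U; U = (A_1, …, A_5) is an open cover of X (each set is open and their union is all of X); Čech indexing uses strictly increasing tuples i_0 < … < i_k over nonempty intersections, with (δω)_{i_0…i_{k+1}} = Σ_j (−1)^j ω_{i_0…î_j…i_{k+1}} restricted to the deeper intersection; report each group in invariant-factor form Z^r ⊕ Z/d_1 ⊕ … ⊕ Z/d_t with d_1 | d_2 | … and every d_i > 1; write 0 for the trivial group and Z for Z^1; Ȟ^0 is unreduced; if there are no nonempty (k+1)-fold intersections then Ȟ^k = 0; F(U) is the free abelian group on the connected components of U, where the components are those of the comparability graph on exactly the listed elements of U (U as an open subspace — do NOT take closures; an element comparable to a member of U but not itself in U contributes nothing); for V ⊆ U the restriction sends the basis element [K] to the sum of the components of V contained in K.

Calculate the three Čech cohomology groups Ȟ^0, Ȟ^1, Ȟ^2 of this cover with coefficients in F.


Ȟ^0(U;F) ≅ Z^6, Ȟ^1(U;F) ≅ 0 and Ȟ^2(U;F) ≅ 0

nerve simplices:
  A12={p,r} A13={t} A14={v,x} A15={s} A23={u} A45={q,y}
components per intersection:
  A1: {p,r} {s} {t} {v,x}
  A2: {p,r} {u}
  A3: {t} {u}
  A4: {q,y} {v,x}
  A5: {q,y} {s,w}
  A12: {p,r}
  A13: {t}
  A14: {v,x}
  A15: {s}
  A23: {u}
  A45: {q,y}
C dims 12,6; δ0: rk 6, SNF 1^6
degree 0: 12−6−0 = 6 → Ȟ^0 ≅ Z^6
degree 1: 6−0−6 = 0 → Ȟ^1 ≅ 0
degree 2: 0−0−0 = 0 → Ȟ^2 ≅ 0


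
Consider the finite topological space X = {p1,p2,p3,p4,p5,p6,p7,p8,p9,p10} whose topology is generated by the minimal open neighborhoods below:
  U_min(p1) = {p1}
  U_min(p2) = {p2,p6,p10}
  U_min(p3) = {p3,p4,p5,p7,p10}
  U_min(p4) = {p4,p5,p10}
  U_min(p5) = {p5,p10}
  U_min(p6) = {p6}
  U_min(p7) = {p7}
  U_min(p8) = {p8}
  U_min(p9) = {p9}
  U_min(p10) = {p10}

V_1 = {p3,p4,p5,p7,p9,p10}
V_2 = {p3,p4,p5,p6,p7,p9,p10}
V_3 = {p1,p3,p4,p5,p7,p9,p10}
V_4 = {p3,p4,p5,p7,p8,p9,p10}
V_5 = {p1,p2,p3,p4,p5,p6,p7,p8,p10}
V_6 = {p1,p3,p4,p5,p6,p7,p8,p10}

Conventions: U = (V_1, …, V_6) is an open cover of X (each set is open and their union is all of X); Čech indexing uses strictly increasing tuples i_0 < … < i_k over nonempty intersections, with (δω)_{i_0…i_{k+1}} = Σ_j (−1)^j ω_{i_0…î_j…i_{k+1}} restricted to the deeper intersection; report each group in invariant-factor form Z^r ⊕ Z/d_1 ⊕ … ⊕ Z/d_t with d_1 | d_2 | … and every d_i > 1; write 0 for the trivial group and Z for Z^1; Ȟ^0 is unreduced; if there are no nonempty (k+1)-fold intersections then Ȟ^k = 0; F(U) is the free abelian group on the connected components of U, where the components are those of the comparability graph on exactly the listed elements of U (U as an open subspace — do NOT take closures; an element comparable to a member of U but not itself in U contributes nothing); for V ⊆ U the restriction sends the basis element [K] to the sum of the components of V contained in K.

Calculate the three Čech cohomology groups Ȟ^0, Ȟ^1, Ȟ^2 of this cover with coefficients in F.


cover nerve:
  V12={p3,p4,p5,p7,p9,p10} V13={p3,p4,p5,p7,p9,p10} V14={p3,p4,p5,p7,p9,p10} V15={p3,p4,p5,p7,p10} V16={p3,p4,p5,p7,p10} V23={p3,p4,p5,p7,p9,p10} V24={p3,p4,p5,p7,p9,p10} V25={p3,p4,p5,p6,p7,p10} V26={p3,p4,p5,p6,p7,p10} V34={p3,p4,p5,p7,p9,p10} V35={p1,p3,p4,p5,p7,p10} V36={p1,p3,p4,p5,p7,p10} V45={p3,p4,p5,p7,p8,p10} V46={p3,p4,p5,p7,p8,p10} V56={p1,p3,p4,p5,p6,p7,p8,p10}
  V123={p3,p4,p5,p7,p9,p10} V124={p3,p4,p5,p7,p9,p10} V125={p3,p4,p5,p7,p10} V126={p3,p4,p5,p7,p10} V134={p3,p4,p5,p7,p9,p10} V135={p3,p4,p5,p7,p10} V136={p3,p4,p5,p7,p10} V145={p3,p4,p5,p7,p10} V146={p3,p4,p5,p7,p10} V156={p3,p4,p5,p7,p10} V234={p3,p4,p5,p7,p9,p10} V235={p3,p4,p5,p7,p10} V236={p3,p4,p5,p7,p10} V245={p3,p4,p5,p7,p10} V246={p3,p4,p5,p7,p10} V256={p3,p4,p5,p6,p7,p10} V345={p3,p4,p5,p7,p10} V346={p3,p4,p5,p7,p10} V356={p1,p3,p4,p5,p7,p10} V456={p3,p4,p5,p7,p8,p10}
  V1234={p3,p4,p5,p7,p9,p10} V1235={p3,p4,p5,p7,p10} V1236={p3,p4,p5,p7,p10} V1245={p3,p4,p5,p7,p10} V1246={p3,p4,p5,p7,p10} V1256={p3,p4,p5,p7,p10} V1345={p3,p4,p5,p7,p10} V1346={p3,p4,p5,p7,p10} V1356={p3,p4,p5,p7,p10} V1456={p3,p4,p5,p7,p10} V2345={p3,p4,p5,p7,p10} V2346={p3,p4,p5,p7,p10} V2356={p3,p4,p5,p7,p10} V2456={p3,p4,p5,p7,p10} V3456={p3,p4,p5,p7,p10}
  V12345={p3,p4,p5,p7,p10} V12346={p3,p4,p5,p7,p10} V12356={p3,p4,p5,p7,p10} V12456={p3,p4,p5,p7,p10} V13456={p3,p4,p5,p7,p10} V23456={p3,p4,p5,p7,p10}
  V123456={p3,p4,p5,p7,p10}
components per intersection:
  V1: {p3,p4,p5,p7,p10} {p9}
  V2: {p3,p4,p5,p7,p10} {p6} {p9}
  V3: {p1} {p3,p4,p5,p7,p10} {p9}
  V4: {p3,p4,p5,p7,p10} {p8} {p9}
  V5: {p1} {p2,p3,p4,p5,p6,p7,p10} {p8}
  V6: {p1} {p3,p4,p5,p7,p10} {p6} {p8}
  V12: {p3,p4,p5,p7,p10} {p9}
  V13: {p3,p4,p5,p7,p10} {p9}
  V14: {p3,p4,p5,p7,p10} {p9}
  V15: {p3,p4,p5,p7,p10}
  V16: {p3,p4,p5,p7,p10}
  V23: {p3,p4,p5,p7,p10} {p9}
  V24: {p3,p4,p5,p7,p10} {p9}
  V25: {p3,p4,p5,p7,p10} {p6}
  V26: {p3,p4,p5,p7,p10} {p6}
  V34: {p3,p4,p5,p7,p10} {p9}
  V35: {p1} {p3,p4,p5,p7,p10}
  V36: {p1} {p3,p4,p5,p7,p10}
  V45: {p3,p4,p5,p7,p10} {p8}
  V46: {p3,p4,p5,p7,p10} {p8}
  V56: {p1} {p3,p4,p5,p7,p10} {p6} {p8}
  V123: {p3,p4,p5,p7,p10} {p9}
  V124: {p3,p4,p5,p7,p10} {p9}
  V125: {p3,p4,p5,p7,p10}
  V126: {p3,p4,p5,p7,p10}
  V134: {p3,p4,p5,p7,p10} {p9}
  V135: {p3,p4,p5,p7,p10}
  V136: {p3,p4,p5,p7,p10}
  V145: {p3,p4,p5,p7,p10}
  V146: {p3,p4,p5,p7,p10}
  V156: {p3,p4,p5,p7,p10}
  V234: {p3,p4,p5,p7,p10} {p9}
  V235: {p3,p4,p5,p7,p10}
  V236: {p3,p4,p5,p7,p10}
  V245: {p3,p4,p5,p7,p10}
  V246: {p3,p4,p5,p7,p10}
  V256: {p3,p4,p5,p7,p10} {p6}
  V345: {p3,p4,p5,p7,p10}
  V346: {p3,p4,p5,p7,p10}
  V356: {p1} {p3,p4,p5,p7,p10}
  V456: {p3,p4,p5,p7,p10} {p8}
  V1234: {p3,p4,p5,p7,p10} {p9}
  V1235: {p3,p4,p5,p7,p10}
  V1236: {p3,p4,p5,p7,p10}
  V1245: {p3,p4,p5,p7,p10}
  V1246: {p3,p4,p5,p7,p10}
  V1256: {p3,p4,p5,p7,p10}
  V1345: {p3,p4,p5,p7,p10}
  V1346: {p3,p4,p5,p7,p10}
  V1356: {p3,p4,p5,p7,p10}
  V1456: {p3,p4,p5,p7,p10}
  V2345: {p3,p4,p5,p7,p10}
  V2346: {p3,p4,p5,p7,p10}
  V2356: {p3,p4,p5,p7,p10}
  V2456: {p3,p4,p5,p7,p10}
  V3456: {p3,p4,p5,p7,p10}
  V12345: {p3,p4,p5,p7,p10}
  V12346: {p3,p4,p5,p7,p10}
  V12356: {p3,p4,p5,p7,p10}
  V12456: {p3,p4,p5,p7,p10}
  V13456: {p3,p4,p5,p7,p10}
  V23456: {p3,p4,p5,p7,p10}
  V123456: {p3,p4,p5,p7,p10}
C dims 18,30,27,16; δ0: rk 14, SNF 1^14; δ1: rk 16, SNF 1^16; δ2: rk 11, SNF 1^11
Ȟ^0: (18−14)−0=4 ⇒ Z^4
Ȟ^1: (30−16)−14=0 ⇒ 0
Ȟ^2: (27−11)−16=0 ⇒ 0

Ȟ^0 = Z^4,  Ȟ^1 = 0,  Ȟ^2 = 0


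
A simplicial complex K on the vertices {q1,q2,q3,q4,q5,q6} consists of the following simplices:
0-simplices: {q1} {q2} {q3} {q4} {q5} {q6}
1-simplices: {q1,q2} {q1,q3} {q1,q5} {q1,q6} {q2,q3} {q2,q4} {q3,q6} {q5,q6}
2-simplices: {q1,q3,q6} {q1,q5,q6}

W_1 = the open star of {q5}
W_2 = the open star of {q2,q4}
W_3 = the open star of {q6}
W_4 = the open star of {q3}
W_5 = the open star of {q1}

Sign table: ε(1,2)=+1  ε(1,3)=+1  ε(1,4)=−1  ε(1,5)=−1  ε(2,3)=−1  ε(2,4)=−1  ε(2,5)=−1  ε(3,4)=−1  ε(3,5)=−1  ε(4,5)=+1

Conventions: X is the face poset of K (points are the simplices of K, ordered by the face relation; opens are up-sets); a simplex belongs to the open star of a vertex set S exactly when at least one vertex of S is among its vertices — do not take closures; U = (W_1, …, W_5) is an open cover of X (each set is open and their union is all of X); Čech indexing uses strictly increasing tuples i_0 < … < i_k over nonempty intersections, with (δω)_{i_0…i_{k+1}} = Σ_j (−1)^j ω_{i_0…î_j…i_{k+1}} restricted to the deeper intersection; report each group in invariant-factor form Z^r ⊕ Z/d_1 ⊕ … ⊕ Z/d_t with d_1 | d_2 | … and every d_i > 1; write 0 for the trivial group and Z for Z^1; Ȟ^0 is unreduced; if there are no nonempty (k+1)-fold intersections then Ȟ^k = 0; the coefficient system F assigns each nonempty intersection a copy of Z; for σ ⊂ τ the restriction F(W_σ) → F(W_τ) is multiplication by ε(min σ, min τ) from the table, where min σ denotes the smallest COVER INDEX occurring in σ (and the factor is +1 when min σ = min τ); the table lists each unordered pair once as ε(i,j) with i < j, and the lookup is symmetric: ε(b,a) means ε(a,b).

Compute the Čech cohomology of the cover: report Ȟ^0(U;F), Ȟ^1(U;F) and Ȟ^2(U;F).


nerve simplices:
  W1={{q5},{q1,q5},{q5,q6},{q1,q5,q6}} W2={{q2},{q4},{q1,q2},{q2,q3},{q2,q4}} W3={{q6},{q1,q6},{q3,q6},{q5,q6},{q1,q3,q6},{q1,q5,q6}} W4={{q3},{q1,q3},{q2,q3},{q3,q6},{q1,q3,q6}} W5={{q1},{q1,q2},{q1,q3},{q1,q5},{q1,q6},{q1,q3,q6},{q1,q5,q6}}
  W13={{q5,q6},{q1,q5,q6}} W15={{q1,q5},{q1,q5,q6}} W24={{q2,q3}} W25={{q1,q2}} W34={{q3,q6},{q1,q3,q6}} W35={{q1,q6},{q1,q3,q6},{q1,q5,q6}} W45={{q1,q3},{q1,q3,q6}}
  W135={{q1,q5,q6}} W345={{q1,q3,q6}}
C dims 5,7,2; δ0: rk 4, SNF 1^4; δ1: rk 2, SNF 1^2
degree 0: 5−4−0 = 1 → Ȟ^0 ≅ Z
degree 1: 7−2−4 = 1 → Ȟ^1 ≅ Z
degree 2: 2−0−2 = 0 → Ȟ^2 ≅ 0

Ȟ^0(U;F) ≅ Z, Ȟ^1(U;F) ≅ Z and Ȟ^2(U;F) ≅ 0


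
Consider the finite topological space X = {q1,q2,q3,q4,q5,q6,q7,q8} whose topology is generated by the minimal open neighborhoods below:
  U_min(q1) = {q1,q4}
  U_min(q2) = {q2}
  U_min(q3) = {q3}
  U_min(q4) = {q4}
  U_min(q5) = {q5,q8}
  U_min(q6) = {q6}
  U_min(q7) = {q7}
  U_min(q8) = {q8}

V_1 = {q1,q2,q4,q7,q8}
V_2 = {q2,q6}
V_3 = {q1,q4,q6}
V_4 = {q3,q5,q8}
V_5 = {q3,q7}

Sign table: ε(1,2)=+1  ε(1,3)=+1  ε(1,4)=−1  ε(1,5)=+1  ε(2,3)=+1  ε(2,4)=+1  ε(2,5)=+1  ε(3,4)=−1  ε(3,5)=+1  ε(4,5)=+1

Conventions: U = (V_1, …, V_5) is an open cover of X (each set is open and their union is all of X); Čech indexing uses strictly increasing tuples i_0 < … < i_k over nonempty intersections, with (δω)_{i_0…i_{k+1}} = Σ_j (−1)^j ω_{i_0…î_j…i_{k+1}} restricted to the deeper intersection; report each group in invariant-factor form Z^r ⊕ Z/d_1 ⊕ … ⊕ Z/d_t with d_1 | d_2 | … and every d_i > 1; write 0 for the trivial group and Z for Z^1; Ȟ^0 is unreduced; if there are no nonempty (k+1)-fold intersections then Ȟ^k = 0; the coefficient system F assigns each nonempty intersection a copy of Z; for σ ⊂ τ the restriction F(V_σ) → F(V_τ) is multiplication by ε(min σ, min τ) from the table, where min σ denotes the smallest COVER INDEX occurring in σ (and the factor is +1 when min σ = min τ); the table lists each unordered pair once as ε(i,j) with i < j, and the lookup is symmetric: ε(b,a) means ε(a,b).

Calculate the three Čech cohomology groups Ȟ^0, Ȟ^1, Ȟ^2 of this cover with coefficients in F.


Ȟ^0(U;F) ≅ 0, Ȟ^1(U;F) ≅ Z ⊕ Z/2 and Ȟ^2(U;F) ≅ 0

cover nerve:
  V12={q2} V13={q1,q4} V14={q8} V15={q7} V23={q6} V45={q3}
C dims 5,6; δ0: rk 5, SNF 1^4·2
Ȟ^0: (5−5)−0=0 ⇒ 0
Ȟ^1: (6−0)−5=1 plus torsion [2] ⇒ Z ⊕ Z/2
Ȟ^2: (0−0)−0=0 ⇒ 0


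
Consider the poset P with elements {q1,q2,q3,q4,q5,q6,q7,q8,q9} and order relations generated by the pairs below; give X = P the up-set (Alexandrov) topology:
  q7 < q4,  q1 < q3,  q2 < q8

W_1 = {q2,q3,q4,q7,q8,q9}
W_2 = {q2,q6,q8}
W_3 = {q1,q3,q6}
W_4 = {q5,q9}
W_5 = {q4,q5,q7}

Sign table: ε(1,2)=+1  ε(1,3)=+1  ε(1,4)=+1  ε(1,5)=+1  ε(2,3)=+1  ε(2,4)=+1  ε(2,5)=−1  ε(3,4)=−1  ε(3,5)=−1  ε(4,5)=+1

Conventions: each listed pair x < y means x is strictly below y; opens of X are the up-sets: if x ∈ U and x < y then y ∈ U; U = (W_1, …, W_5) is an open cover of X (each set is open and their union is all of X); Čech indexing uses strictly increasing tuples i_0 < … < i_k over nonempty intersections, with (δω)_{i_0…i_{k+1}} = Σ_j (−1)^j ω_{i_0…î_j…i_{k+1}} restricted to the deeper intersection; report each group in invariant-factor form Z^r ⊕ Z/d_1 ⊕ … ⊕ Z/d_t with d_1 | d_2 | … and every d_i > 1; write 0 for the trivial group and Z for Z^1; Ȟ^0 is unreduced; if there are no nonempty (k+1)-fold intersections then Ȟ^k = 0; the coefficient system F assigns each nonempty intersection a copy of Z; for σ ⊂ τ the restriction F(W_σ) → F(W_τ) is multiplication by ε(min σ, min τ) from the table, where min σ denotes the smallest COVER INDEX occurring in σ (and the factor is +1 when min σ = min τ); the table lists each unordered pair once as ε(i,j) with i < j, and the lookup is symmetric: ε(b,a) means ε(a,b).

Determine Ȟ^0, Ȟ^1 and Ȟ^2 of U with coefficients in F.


nonempty intersections:
  W12={q2,q8} W13={q3} W14={q9} W15={q4,q7} W23={q6} W45={q5}
C dims 5,6; δ0: rk 4, SNF 1^4
Ȟ^0: (5−4)−0=1 ⇒ Z
Ȟ^1: (6−0)−4=2 ⇒ Z^2
Ȟ^2: (0−0)−0=0 ⇒ 0

Ȟ^0(U;F) ≅ Z, Ȟ^1(U;F) ≅ Z^2 and Ȟ^2(U;F) ≅ 0


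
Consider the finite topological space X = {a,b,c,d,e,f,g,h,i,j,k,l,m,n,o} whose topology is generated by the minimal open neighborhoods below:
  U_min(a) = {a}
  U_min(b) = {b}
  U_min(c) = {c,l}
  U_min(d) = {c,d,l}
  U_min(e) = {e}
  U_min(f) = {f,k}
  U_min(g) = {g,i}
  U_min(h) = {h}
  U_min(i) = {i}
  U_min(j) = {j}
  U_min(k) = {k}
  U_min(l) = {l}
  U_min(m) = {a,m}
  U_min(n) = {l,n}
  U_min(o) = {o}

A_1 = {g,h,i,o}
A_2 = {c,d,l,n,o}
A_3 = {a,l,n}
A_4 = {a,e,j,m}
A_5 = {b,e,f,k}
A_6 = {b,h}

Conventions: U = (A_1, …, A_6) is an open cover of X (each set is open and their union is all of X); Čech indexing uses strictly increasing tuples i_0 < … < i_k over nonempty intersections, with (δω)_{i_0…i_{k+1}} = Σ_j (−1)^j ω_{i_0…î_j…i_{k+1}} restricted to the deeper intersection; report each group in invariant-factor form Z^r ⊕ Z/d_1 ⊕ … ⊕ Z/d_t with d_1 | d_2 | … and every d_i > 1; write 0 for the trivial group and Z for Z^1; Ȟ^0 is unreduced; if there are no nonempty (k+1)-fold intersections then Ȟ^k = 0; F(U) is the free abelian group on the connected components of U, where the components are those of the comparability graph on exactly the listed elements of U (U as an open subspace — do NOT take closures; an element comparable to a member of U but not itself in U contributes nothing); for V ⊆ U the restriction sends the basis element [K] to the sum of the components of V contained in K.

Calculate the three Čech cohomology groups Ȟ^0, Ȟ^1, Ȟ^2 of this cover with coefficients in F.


nerve simplices:
  A12={o} A16={h} A23={l,n} A34={a} A45={e} A56={b}
components per intersection:
  A1: {g,i} {h} {o}
  A2: {c,d,l,n} {o}
  A3: {a} {l,n}
  A4: {a,m} {e} {j}
  A5: {b} {e} {f,k}
  A6: {b} {h}
  A12: {o}
  A16: {h}
  A23: {l,n}
  A34: {a}
  A45: {e}
  A56: {b}
C dims 15,6; δ0: rk 6, SNF 1^6
degree 0: 15−6−0 = 9 → Ȟ^0 ≅ Z^9
degree 1: 6−0−6 = 0 → Ȟ^1 ≅ 0
degree 2: 0−0−0 = 0 → Ȟ^2 ≅ 0

Ȟ^0 = Z^9, Ȟ^1 = 0 and Ȟ^2 = 0


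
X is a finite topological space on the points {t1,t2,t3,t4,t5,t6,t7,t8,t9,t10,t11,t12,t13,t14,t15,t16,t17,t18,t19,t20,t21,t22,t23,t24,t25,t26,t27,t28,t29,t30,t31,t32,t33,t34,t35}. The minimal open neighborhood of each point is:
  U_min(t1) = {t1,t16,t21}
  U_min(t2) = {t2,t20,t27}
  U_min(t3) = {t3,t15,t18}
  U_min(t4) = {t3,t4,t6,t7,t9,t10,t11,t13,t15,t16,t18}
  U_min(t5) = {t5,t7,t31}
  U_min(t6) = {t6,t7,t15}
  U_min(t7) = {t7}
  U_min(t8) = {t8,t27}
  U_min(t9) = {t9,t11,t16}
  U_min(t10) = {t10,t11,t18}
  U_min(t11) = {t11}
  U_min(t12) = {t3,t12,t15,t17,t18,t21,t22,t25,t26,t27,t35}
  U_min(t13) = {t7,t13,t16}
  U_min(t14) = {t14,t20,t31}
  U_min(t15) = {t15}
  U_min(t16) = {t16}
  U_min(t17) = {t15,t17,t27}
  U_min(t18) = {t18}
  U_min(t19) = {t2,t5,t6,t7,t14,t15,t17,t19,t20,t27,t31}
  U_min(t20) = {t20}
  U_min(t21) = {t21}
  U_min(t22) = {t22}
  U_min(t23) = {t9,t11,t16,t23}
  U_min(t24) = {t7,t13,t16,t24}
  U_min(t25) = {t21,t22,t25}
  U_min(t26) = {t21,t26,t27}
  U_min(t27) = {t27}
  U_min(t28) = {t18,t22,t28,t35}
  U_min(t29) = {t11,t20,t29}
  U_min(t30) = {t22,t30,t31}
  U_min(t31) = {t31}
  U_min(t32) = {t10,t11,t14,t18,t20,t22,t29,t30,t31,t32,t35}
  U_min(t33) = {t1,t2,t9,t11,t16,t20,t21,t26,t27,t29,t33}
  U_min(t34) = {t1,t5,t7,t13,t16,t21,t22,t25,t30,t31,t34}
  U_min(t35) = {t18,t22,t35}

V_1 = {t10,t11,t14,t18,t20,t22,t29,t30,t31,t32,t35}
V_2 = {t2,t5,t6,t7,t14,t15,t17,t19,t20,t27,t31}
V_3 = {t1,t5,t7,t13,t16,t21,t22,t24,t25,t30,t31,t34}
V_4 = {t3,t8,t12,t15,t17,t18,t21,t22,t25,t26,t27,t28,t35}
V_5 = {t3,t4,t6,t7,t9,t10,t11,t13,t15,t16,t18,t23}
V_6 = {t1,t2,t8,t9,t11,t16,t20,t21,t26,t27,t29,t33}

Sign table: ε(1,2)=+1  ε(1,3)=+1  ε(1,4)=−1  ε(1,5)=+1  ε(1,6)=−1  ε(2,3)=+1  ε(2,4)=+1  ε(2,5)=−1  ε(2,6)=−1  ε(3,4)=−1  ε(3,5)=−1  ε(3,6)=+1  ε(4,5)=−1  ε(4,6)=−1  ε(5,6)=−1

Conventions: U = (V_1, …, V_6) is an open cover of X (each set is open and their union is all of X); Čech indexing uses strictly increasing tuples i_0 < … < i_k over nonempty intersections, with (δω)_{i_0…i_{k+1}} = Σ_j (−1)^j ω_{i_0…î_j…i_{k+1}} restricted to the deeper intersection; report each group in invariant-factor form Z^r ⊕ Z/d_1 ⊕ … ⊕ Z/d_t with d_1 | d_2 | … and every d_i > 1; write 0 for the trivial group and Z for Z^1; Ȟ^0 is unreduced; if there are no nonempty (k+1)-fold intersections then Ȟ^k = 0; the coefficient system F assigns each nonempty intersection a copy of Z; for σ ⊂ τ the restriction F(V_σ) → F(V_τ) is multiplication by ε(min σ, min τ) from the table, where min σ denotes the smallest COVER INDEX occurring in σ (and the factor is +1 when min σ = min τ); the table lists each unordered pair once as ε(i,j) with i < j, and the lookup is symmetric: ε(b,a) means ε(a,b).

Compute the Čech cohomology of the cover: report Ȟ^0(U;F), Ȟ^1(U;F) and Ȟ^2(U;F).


nonempty intersections:
  V12={t14,t20,t31} V13={t22,t30,t31} V14={t18,t22,t35} V15={t10,t11,t18} V16={t11,t20,t29} V23={t5,t7,t31} V24={t15,t17,t27} V25={t6,t7,t15} V26={t2,t20,t27} V34={t21,t22,t25} V35={t7,t13,t16} V36={t1,t16,t21} V45={t3,t15,t18} V46={t8,t21,t26,t27} V56={t9,t11,t16}
  V123={t31} V126={t20} V134={t22} V145={t18} V156={t11} V235={t7} V245={t15} V246={t27} V346={t21} V356={t16}
C dims 6,15,10; δ0: rk 6, SNF 1^5·2; δ1: rk 9, SNF 1^9
Ȟ^0: (6−6)−0=0 ⇒ 0
Ȟ^1: (15−9)−6=0 plus torsion [2] ⇒ Z/2
Ȟ^2: (10−0)−9=1 ⇒ Z

Ȟ^0(U;F) ≅ 0, Ȟ^1(U;F) ≅ Z/2 and Ȟ^2(U;F) ≅ Z
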